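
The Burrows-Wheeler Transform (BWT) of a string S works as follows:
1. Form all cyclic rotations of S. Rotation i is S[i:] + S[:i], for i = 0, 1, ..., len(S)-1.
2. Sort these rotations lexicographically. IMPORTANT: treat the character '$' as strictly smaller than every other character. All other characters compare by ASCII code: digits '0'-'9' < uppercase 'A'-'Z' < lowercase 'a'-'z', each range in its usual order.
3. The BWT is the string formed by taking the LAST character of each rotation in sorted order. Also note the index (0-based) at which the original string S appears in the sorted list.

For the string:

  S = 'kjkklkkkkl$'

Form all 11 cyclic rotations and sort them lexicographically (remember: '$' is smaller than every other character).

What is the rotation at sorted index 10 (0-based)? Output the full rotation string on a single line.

All 11 rotations (rotation i = S[i:]+S[:i]):
  rot[0] = kjkklkkkkl$
  rot[1] = jkklkkkkl$k
  rot[2] = kklkkkkl$kj
  rot[3] = klkkkkl$kjk
  rot[4] = lkkkkl$kjkk
  rot[5] = kkkkl$kjkkl
  rot[6] = kkkl$kjkklk
  rot[7] = kkl$kjkklkk
  rot[8] = kl$kjkklkkk
  rot[9] = l$kjkklkkkk
  rot[10] = $kjkklkkkkl
Sorted (with $ < everything):
  sorted[0] = $kjkklkkkkl
  sorted[1] = jkklkkkkl$k
  sorted[2] = kjkklkkkkl$
  sorted[3] = kkkkl$kjkkl
  sorted[4] = kkkl$kjkklk
  sorted[5] = kkl$kjkklkk
  sorted[6] = kklkkkkl$kj
  sorted[7] = kl$kjkklkkk
  sorted[8] = klkkkkl$kjk
  sorted[9] = l$kjkklkkkk
  sorted[10] = lkkkkl$kjkk
sorted[10] = lkkkkl$kjkk

Answer: lkkkkl$kjkk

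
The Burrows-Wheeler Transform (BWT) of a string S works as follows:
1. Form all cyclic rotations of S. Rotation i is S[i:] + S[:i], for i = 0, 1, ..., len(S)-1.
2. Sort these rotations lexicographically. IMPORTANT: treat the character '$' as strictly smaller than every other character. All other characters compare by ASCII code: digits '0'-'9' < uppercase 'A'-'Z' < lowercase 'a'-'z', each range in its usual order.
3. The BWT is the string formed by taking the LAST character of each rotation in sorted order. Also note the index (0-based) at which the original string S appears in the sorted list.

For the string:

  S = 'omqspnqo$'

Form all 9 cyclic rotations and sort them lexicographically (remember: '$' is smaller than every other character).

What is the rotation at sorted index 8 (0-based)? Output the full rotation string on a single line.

All 9 rotations (rotation i = S[i:]+S[:i]):
  rot[0] = omqspnqo$
  rot[1] = mqspnqo$o
  rot[2] = qspnqo$om
  rot[3] = spnqo$omq
  rot[4] = pnqo$omqs
  rot[5] = nqo$omqsp
  rot[6] = qo$omqspn
  rot[7] = o$omqspnq
  rot[8] = $omqspnqo
Sorted (with $ < everything):
  sorted[0] = $omqspnqo
  sorted[1] = mqspnqo$o
  sorted[2] = nqo$omqsp
  sorted[3] = o$omqspnq
  sorted[4] = omqspnqo$
  sorted[5] = pnqo$omqs
  sorted[6] = qo$omqspn
  sorted[7] = qspnqo$om
  sorted[8] = spnqo$omq
sorted[8] = spnqo$omq

Answer: spnqo$omq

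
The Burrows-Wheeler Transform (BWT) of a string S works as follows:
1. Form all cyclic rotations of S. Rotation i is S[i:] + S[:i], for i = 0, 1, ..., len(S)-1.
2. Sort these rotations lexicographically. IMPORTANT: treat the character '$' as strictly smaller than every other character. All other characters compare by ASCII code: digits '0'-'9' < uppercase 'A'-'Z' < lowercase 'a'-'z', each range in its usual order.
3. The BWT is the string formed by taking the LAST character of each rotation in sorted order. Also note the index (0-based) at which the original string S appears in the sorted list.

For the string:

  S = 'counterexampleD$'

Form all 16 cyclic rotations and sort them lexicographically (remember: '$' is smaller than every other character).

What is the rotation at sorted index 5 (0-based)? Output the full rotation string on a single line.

Answer: erexampleD$count

Derivation:
All 16 rotations (rotation i = S[i:]+S[:i]):
  rot[0] = counterexampleD$
  rot[1] = ounterexampleD$c
  rot[2] = unterexampleD$co
  rot[3] = nterexampleD$cou
  rot[4] = terexampleD$coun
  rot[5] = erexampleD$count
  rot[6] = rexampleD$counte
  rot[7] = exampleD$counter
  rot[8] = xampleD$countere
  rot[9] = ampleD$counterex
  rot[10] = mpleD$counterexa
  rot[11] = pleD$counterexam
  rot[12] = leD$counterexamp
  rot[13] = eD$counterexampl
  rot[14] = D$counterexample
  rot[15] = $counterexampleD
Sorted (with $ < everything):
  sorted[0] = $counterexampleD
  sorted[1] = D$counterexample
  sorted[2] = ampleD$counterex
  sorted[3] = counterexampleD$
  sorted[4] = eD$counterexampl
  sorted[5] = erexampleD$count
  sorted[6] = exampleD$counter
  sorted[7] = leD$counterexamp
  sorted[8] = mpleD$counterexa
  sorted[9] = nterexampleD$cou
  sorted[10] = ounterexampleD$c
  sorted[11] = pleD$counterexam
  sorted[12] = rexampleD$counte
  sorted[13] = terexampleD$coun
  sorted[14] = unterexampleD$co
  sorted[15] = xampleD$countere
sorted[5] = erexampleD$count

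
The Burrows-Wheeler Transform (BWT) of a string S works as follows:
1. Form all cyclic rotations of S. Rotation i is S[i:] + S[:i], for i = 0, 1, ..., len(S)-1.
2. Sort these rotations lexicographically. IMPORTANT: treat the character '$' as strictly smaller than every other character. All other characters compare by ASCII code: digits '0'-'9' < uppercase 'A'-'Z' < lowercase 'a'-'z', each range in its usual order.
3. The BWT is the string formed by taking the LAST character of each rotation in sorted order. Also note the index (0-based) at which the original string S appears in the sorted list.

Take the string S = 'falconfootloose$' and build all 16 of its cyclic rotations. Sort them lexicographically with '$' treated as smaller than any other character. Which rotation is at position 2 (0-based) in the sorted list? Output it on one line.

All 16 rotations (rotation i = S[i:]+S[:i]):
  rot[0] = falconfootloose$
  rot[1] = alconfootloose$f
  rot[2] = lconfootloose$fa
  rot[3] = confootloose$fal
  rot[4] = onfootloose$falc
  rot[5] = nfootloose$falco
  rot[6] = footloose$falcon
  rot[7] = ootloose$falconf
  rot[8] = otloose$falconfo
  rot[9] = tloose$falconfoo
  rot[10] = loose$falconfoot
  rot[11] = oose$falconfootl
  rot[12] = ose$falconfootlo
  rot[13] = se$falconfootloo
  rot[14] = e$falconfootloos
  rot[15] = $falconfootloose
Sorted (with $ < everything):
  sorted[0] = $falconfootloose
  sorted[1] = alconfootloose$f
  sorted[2] = confootloose$fal
  sorted[3] = e$falconfootloos
  sorted[4] = falconfootloose$
  sorted[5] = footloose$falcon
  sorted[6] = lconfootloose$fa
  sorted[7] = loose$falconfoot
  sorted[8] = nfootloose$falco
  sorted[9] = onfootloose$falc
  sorted[10] = oose$falconfootl
  sorted[11] = ootloose$falconf
  sorted[12] = ose$falconfootlo
  sorted[13] = otloose$falconfo
  sorted[14] = se$falconfootloo
  sorted[15] = tloose$falconfoo
sorted[2] = confootloose$fal

Answer: confootloose$fal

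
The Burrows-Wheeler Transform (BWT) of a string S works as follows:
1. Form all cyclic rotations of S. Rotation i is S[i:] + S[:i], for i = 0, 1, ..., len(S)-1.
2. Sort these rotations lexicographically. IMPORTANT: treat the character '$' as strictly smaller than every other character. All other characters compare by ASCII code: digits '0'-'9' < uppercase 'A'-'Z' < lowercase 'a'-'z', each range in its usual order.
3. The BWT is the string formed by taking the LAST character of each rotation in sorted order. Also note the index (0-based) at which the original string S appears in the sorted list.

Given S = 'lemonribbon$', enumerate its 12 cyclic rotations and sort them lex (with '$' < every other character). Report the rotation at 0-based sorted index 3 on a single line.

All 12 rotations (rotation i = S[i:]+S[:i]):
  rot[0] = lemonribbon$
  rot[1] = emonribbon$l
  rot[2] = monribbon$le
  rot[3] = onribbon$lem
  rot[4] = nribbon$lemo
  rot[5] = ribbon$lemon
  rot[6] = ibbon$lemonr
  rot[7] = bbon$lemonri
  rot[8] = bon$lemonrib
  rot[9] = on$lemonribb
  rot[10] = n$lemonribbo
  rot[11] = $lemonribbon
Sorted (with $ < everything):
  sorted[0] = $lemonribbon
  sorted[1] = bbon$lemonri
  sorted[2] = bon$lemonrib
  sorted[3] = emonribbon$l
  sorted[4] = ibbon$lemonr
  sorted[5] = lemonribbon$
  sorted[6] = monribbon$le
  sorted[7] = n$lemonribbo
  sorted[8] = nribbon$lemo
  sorted[9] = on$lemonribb
  sorted[10] = onribbon$lem
  sorted[11] = ribbon$lemon
sorted[3] = emonribbon$l

Answer: emonribbon$l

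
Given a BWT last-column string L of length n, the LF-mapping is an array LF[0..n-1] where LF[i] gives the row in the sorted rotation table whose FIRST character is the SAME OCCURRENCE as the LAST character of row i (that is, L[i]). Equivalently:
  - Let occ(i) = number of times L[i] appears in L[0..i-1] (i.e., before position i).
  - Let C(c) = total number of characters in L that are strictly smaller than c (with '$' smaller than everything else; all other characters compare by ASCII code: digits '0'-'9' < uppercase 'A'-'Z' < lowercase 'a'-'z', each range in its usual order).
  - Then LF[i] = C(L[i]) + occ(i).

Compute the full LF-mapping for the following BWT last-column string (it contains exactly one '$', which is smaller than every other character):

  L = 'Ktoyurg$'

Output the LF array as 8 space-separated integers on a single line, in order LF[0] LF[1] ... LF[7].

Char counts: '$':1, 'K':1, 'g':1, 'o':1, 'r':1, 't':1, 'u':1, 'y':1
C (first-col start): C('$')=0, C('K')=1, C('g')=2, C('o')=3, C('r')=4, C('t')=5, C('u')=6, C('y')=7
L[0]='K': occ=0, LF[0]=C('K')+0=1+0=1
L[1]='t': occ=0, LF[1]=C('t')+0=5+0=5
L[2]='o': occ=0, LF[2]=C('o')+0=3+0=3
L[3]='y': occ=0, LF[3]=C('y')+0=7+0=7
L[4]='u': occ=0, LF[4]=C('u')+0=6+0=6
L[5]='r': occ=0, LF[5]=C('r')+0=4+0=4
L[6]='g': occ=0, LF[6]=C('g')+0=2+0=2
L[7]='$': occ=0, LF[7]=C('$')+0=0+0=0

Answer: 1 5 3 7 6 4 2 0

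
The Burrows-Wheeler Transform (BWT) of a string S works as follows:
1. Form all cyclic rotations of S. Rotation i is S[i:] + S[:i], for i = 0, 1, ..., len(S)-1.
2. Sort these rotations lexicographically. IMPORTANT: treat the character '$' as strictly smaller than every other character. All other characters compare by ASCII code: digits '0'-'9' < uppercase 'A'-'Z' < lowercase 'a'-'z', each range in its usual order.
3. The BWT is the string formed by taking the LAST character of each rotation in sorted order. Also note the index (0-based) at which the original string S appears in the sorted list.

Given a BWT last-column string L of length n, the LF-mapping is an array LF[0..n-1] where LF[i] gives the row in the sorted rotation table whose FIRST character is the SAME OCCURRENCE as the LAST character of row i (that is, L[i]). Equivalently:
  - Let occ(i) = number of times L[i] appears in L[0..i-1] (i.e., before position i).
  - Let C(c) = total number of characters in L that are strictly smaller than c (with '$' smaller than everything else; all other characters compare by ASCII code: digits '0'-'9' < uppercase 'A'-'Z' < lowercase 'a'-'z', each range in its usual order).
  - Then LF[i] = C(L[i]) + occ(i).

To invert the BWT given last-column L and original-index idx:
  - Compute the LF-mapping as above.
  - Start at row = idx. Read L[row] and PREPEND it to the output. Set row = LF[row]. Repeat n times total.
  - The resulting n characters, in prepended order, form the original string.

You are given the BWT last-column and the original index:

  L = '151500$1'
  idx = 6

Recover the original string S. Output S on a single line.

LF mapping: 3 6 4 7 1 2 0 5
Walk LF starting at row 6, prepending L[row]:
  step 1: row=6, L[6]='$', prepend. Next row=LF[6]=0
  step 2: row=0, L[0]='1', prepend. Next row=LF[0]=3
  step 3: row=3, L[3]='5', prepend. Next row=LF[3]=7
  step 4: row=7, L[7]='1', prepend. Next row=LF[7]=5
  step 5: row=5, L[5]='0', prepend. Next row=LF[5]=2
  step 6: row=2, L[2]='1', prepend. Next row=LF[2]=4
  step 7: row=4, L[4]='0', prepend. Next row=LF[4]=1
  step 8: row=1, L[1]='5', prepend. Next row=LF[1]=6
Reversed output: 5010151$

Answer: 5010151$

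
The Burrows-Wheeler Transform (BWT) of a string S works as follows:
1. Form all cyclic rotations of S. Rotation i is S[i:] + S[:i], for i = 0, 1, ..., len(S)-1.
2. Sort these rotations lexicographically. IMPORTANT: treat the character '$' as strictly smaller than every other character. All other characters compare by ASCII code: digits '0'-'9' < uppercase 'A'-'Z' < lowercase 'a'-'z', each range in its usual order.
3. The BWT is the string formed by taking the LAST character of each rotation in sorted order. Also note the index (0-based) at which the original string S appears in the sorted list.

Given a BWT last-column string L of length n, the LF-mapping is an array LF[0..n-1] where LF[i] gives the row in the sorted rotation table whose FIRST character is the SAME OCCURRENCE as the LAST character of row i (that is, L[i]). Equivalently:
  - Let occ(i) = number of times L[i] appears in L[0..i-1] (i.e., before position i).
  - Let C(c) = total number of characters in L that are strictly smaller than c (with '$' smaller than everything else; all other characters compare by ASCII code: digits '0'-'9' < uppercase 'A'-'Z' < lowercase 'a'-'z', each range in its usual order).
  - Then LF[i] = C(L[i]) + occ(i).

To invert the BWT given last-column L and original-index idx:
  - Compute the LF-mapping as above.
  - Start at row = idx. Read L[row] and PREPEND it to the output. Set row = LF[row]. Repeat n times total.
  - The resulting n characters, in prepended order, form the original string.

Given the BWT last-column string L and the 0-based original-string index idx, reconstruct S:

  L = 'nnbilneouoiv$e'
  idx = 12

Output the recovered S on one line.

Answer: unbelievonion$

Derivation:
LF mapping: 7 8 1 4 6 9 2 10 12 11 5 13 0 3
Walk LF starting at row 12, prepending L[row]:
  step 1: row=12, L[12]='$', prepend. Next row=LF[12]=0
  step 2: row=0, L[0]='n', prepend. Next row=LF[0]=7
  step 3: row=7, L[7]='o', prepend. Next row=LF[7]=10
  step 4: row=10, L[10]='i', prepend. Next row=LF[10]=5
  step 5: row=5, L[5]='n', prepend. Next row=LF[5]=9
  step 6: row=9, L[9]='o', prepend. Next row=LF[9]=11
  step 7: row=11, L[11]='v', prepend. Next row=LF[11]=13
  step 8: row=13, L[13]='e', prepend. Next row=LF[13]=3
  step 9: row=3, L[3]='i', prepend. Next row=LF[3]=4
  step 10: row=4, L[4]='l', prepend. Next row=LF[4]=6
  step 11: row=6, L[6]='e', prepend. Next row=LF[6]=2
  step 12: row=2, L[2]='b', prepend. Next row=LF[2]=1
  step 13: row=1, L[1]='n', prepend. Next row=LF[1]=8
  step 14: row=8, L[8]='u', prepend. Next row=LF[8]=12
Reversed output: unbelievonion$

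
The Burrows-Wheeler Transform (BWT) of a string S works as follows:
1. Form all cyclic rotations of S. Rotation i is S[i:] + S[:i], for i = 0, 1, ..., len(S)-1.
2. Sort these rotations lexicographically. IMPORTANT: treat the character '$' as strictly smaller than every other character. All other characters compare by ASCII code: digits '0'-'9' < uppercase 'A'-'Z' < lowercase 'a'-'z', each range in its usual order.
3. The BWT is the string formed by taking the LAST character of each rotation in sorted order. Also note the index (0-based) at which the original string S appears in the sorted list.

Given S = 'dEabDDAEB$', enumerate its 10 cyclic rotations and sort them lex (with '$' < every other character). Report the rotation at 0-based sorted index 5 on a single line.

Answer: EB$dEabDDA

Derivation:
All 10 rotations (rotation i = S[i:]+S[:i]):
  rot[0] = dEabDDAEB$
  rot[1] = EabDDAEB$d
  rot[2] = abDDAEB$dE
  rot[3] = bDDAEB$dEa
  rot[4] = DDAEB$dEab
  rot[5] = DAEB$dEabD
  rot[6] = AEB$dEabDD
  rot[7] = EB$dEabDDA
  rot[8] = B$dEabDDAE
  rot[9] = $dEabDDAEB
Sorted (with $ < everything):
  sorted[0] = $dEabDDAEB
  sorted[1] = AEB$dEabDD
  sorted[2] = B$dEabDDAE
  sorted[3] = DAEB$dEabD
  sorted[4] = DDAEB$dEab
  sorted[5] = EB$dEabDDA
  sorted[6] = EabDDAEB$d
  sorted[7] = abDDAEB$dE
  sorted[8] = bDDAEB$dEa
  sorted[9] = dEabDDAEB$
sorted[5] = EB$dEabDDA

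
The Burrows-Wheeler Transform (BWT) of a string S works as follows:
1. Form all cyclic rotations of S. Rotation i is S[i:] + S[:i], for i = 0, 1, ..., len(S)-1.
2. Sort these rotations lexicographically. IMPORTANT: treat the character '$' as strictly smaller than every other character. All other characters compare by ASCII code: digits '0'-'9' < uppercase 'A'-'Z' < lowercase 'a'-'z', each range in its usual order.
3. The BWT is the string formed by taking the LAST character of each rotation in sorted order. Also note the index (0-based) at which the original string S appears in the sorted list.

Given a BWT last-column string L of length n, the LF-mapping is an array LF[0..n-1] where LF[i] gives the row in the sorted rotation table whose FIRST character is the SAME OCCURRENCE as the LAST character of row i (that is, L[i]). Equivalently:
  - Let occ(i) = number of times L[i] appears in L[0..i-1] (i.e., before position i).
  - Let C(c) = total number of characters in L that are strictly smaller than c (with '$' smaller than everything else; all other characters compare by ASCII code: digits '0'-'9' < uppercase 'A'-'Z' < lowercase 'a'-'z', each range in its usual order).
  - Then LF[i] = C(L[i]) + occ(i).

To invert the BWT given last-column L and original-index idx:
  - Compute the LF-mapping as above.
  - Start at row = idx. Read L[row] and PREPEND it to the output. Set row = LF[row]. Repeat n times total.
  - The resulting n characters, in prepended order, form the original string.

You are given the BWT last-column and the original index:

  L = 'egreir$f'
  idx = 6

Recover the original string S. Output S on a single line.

LF mapping: 1 4 6 2 5 7 0 3
Walk LF starting at row 6, prepending L[row]:
  step 1: row=6, L[6]='$', prepend. Next row=LF[6]=0
  step 2: row=0, L[0]='e', prepend. Next row=LF[0]=1
  step 3: row=1, L[1]='g', prepend. Next row=LF[1]=4
  step 4: row=4, L[4]='i', prepend. Next row=LF[4]=5
  step 5: row=5, L[5]='r', prepend. Next row=LF[5]=7
  step 6: row=7, L[7]='f', prepend. Next row=LF[7]=3
  step 7: row=3, L[3]='e', prepend. Next row=LF[3]=2
  step 8: row=2, L[2]='r', prepend. Next row=LF[2]=6
Reversed output: refrige$

Answer: refrige$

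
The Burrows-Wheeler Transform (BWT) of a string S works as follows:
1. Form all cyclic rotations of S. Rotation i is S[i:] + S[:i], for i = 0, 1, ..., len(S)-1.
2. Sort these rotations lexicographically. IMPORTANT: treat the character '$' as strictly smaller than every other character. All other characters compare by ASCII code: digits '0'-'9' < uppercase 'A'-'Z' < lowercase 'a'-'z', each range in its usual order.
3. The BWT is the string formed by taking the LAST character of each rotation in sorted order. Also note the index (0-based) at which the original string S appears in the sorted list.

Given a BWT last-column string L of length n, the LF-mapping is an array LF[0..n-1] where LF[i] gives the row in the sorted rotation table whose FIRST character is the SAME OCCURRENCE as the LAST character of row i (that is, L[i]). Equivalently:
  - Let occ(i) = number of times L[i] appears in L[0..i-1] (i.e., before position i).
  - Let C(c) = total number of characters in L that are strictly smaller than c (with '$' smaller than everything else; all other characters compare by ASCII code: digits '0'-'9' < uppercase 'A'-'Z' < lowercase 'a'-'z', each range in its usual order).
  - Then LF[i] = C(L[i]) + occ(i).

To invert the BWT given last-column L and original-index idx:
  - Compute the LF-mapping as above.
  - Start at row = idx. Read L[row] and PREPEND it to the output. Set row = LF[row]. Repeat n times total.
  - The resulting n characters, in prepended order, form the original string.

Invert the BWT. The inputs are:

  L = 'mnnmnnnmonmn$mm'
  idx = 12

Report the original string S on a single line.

LF mapping: 1 7 8 2 9 10 11 3 14 12 4 13 0 5 6
Walk LF starting at row 12, prepending L[row]:
  step 1: row=12, L[12]='$', prepend. Next row=LF[12]=0
  step 2: row=0, L[0]='m', prepend. Next row=LF[0]=1
  step 3: row=1, L[1]='n', prepend. Next row=LF[1]=7
  step 4: row=7, L[7]='m', prepend. Next row=LF[7]=3
  step 5: row=3, L[3]='m', prepend. Next row=LF[3]=2
  step 6: row=2, L[2]='n', prepend. Next row=LF[2]=8
  step 7: row=8, L[8]='o', prepend. Next row=LF[8]=14
  step 8: row=14, L[14]='m', prepend. Next row=LF[14]=6
  step 9: row=6, L[6]='n', prepend. Next row=LF[6]=11
  step 10: row=11, L[11]='n', prepend. Next row=LF[11]=13
  step 11: row=13, L[13]='m', prepend. Next row=LF[13]=5
  step 12: row=5, L[5]='n', prepend. Next row=LF[5]=10
  step 13: row=10, L[10]='m', prepend. Next row=LF[10]=4
  step 14: row=4, L[4]='n', prepend. Next row=LF[4]=9
  step 15: row=9, L[9]='n', prepend. Next row=LF[9]=12
Reversed output: nnmnmnnmonmmnm$

Answer: nnmnmnnmonmmnm$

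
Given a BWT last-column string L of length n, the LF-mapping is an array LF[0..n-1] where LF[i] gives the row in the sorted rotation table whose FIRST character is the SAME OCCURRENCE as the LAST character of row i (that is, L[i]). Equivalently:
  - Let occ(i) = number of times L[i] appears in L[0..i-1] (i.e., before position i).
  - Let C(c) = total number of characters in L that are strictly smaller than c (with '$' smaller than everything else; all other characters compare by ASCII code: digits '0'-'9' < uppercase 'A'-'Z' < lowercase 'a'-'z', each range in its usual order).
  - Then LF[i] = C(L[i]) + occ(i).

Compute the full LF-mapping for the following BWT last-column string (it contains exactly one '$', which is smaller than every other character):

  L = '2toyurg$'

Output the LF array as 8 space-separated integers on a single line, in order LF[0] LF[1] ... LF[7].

Answer: 1 5 3 7 6 4 2 0

Derivation:
Char counts: '$':1, '2':1, 'g':1, 'o':1, 'r':1, 't':1, 'u':1, 'y':1
C (first-col start): C('$')=0, C('2')=1, C('g')=2, C('o')=3, C('r')=4, C('t')=5, C('u')=6, C('y')=7
L[0]='2': occ=0, LF[0]=C('2')+0=1+0=1
L[1]='t': occ=0, LF[1]=C('t')+0=5+0=5
L[2]='o': occ=0, LF[2]=C('o')+0=3+0=3
L[3]='y': occ=0, LF[3]=C('y')+0=7+0=7
L[4]='u': occ=0, LF[4]=C('u')+0=6+0=6
L[5]='r': occ=0, LF[5]=C('r')+0=4+0=4
L[6]='g': occ=0, LF[6]=C('g')+0=2+0=2
L[7]='$': occ=0, LF[7]=C('$')+0=0+0=0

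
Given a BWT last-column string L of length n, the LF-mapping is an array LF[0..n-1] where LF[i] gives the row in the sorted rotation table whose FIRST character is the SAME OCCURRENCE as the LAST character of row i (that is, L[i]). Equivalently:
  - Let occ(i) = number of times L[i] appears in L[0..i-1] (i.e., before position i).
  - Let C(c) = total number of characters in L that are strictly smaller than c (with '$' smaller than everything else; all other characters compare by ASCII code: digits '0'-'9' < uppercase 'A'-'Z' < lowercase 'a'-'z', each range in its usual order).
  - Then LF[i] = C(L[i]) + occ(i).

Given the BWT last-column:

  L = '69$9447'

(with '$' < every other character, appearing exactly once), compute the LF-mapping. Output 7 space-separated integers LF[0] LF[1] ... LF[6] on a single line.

Answer: 3 5 0 6 1 2 4

Derivation:
Char counts: '$':1, '4':2, '6':1, '7':1, '9':2
C (first-col start): C('$')=0, C('4')=1, C('6')=3, C('7')=4, C('9')=5
L[0]='6': occ=0, LF[0]=C('6')+0=3+0=3
L[1]='9': occ=0, LF[1]=C('9')+0=5+0=5
L[2]='$': occ=0, LF[2]=C('$')+0=0+0=0
L[3]='9': occ=1, LF[3]=C('9')+1=5+1=6
L[4]='4': occ=0, LF[4]=C('4')+0=1+0=1
L[5]='4': occ=1, LF[5]=C('4')+1=1+1=2
L[6]='7': occ=0, LF[6]=C('7')+0=4+0=4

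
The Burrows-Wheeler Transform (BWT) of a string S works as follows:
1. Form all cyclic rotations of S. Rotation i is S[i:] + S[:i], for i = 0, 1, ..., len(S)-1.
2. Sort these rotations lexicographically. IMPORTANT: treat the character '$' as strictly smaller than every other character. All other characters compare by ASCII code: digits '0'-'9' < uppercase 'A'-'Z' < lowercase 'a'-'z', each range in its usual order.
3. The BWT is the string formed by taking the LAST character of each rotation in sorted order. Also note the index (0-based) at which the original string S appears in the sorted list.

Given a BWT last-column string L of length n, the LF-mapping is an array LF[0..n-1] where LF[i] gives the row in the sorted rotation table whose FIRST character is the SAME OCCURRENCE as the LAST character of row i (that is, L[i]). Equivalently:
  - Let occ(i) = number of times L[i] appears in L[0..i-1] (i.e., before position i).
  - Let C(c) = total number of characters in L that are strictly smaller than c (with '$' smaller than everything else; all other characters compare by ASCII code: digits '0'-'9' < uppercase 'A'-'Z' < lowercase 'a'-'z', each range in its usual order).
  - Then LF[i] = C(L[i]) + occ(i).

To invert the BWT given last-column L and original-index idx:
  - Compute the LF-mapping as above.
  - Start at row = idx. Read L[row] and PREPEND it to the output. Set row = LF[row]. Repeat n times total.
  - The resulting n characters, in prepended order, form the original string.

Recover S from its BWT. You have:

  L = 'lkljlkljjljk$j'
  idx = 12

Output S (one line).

LF mapping: 9 6 10 1 11 7 12 2 3 13 4 8 0 5
Walk LF starting at row 12, prepending L[row]:
  step 1: row=12, L[12]='$', prepend. Next row=LF[12]=0
  step 2: row=0, L[0]='l', prepend. Next row=LF[0]=9
  step 3: row=9, L[9]='l', prepend. Next row=LF[9]=13
  step 4: row=13, L[13]='j', prepend. Next row=LF[13]=5
  step 5: row=5, L[5]='k', prepend. Next row=LF[5]=7
  step 6: row=7, L[7]='j', prepend. Next row=LF[7]=2
  step 7: row=2, L[2]='l', prepend. Next row=LF[2]=10
  step 8: row=10, L[10]='j', prepend. Next row=LF[10]=4
  step 9: row=4, L[4]='l', prepend. Next row=LF[4]=11
  step 10: row=11, L[11]='k', prepend. Next row=LF[11]=8
  step 11: row=8, L[8]='j', prepend. Next row=LF[8]=3
  step 12: row=3, L[3]='j', prepend. Next row=LF[3]=1
  step 13: row=1, L[1]='k', prepend. Next row=LF[1]=6
  step 14: row=6, L[6]='l', prepend. Next row=LF[6]=12
Reversed output: lkjjkljljkjll$

Answer: lkjjkljljkjll$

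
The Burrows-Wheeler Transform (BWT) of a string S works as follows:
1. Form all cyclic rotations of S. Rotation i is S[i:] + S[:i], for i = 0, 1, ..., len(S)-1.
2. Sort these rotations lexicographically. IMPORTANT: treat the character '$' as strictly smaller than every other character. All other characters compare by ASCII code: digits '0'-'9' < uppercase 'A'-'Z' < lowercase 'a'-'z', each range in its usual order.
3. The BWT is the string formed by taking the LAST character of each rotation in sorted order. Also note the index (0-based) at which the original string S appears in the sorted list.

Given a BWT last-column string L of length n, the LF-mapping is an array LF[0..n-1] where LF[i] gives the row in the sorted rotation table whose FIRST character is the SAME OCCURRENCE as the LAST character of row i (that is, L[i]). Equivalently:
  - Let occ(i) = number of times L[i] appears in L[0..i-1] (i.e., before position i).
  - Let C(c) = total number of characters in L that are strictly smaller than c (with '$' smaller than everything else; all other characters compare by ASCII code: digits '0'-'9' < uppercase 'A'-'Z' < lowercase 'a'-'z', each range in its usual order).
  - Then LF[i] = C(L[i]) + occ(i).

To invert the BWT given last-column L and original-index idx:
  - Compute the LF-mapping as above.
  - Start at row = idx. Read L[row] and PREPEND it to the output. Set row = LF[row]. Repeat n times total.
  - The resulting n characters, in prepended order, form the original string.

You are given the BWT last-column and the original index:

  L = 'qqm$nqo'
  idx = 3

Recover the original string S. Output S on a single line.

Answer: oqqmnq$

Derivation:
LF mapping: 4 5 1 0 2 6 3
Walk LF starting at row 3, prepending L[row]:
  step 1: row=3, L[3]='$', prepend. Next row=LF[3]=0
  step 2: row=0, L[0]='q', prepend. Next row=LF[0]=4
  step 3: row=4, L[4]='n', prepend. Next row=LF[4]=2
  step 4: row=2, L[2]='m', prepend. Next row=LF[2]=1
  step 5: row=1, L[1]='q', prepend. Next row=LF[1]=5
  step 6: row=5, L[5]='q', prepend. Next row=LF[5]=6
  step 7: row=6, L[6]='o', prepend. Next row=LF[6]=3
Reversed output: oqqmnq$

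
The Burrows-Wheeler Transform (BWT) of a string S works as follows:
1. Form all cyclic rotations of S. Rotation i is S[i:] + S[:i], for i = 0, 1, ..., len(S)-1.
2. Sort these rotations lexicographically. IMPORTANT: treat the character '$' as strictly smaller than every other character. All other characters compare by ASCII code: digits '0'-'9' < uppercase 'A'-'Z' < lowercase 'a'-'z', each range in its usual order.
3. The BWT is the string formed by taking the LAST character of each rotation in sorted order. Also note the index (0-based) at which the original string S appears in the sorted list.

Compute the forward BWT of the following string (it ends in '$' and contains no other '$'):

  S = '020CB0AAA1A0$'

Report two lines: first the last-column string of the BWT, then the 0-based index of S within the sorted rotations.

Answer: 0A$B2A01AA0C0
2

Derivation:
All 13 rotations (rotation i = S[i:]+S[:i]):
  rot[0] = 020CB0AAA1A0$
  rot[1] = 20CB0AAA1A0$0
  rot[2] = 0CB0AAA1A0$02
  rot[3] = CB0AAA1A0$020
  rot[4] = B0AAA1A0$020C
  rot[5] = 0AAA1A0$020CB
  rot[6] = AAA1A0$020CB0
  rot[7] = AA1A0$020CB0A
  rot[8] = A1A0$020CB0AA
  rot[9] = 1A0$020CB0AAA
  rot[10] = A0$020CB0AAA1
  rot[11] = 0$020CB0AAA1A
  rot[12] = $020CB0AAA1A0
Sorted (with $ < everything):
  sorted[0] = $020CB0AAA1A0  (last char: '0')
  sorted[1] = 0$020CB0AAA1A  (last char: 'A')
  sorted[2] = 020CB0AAA1A0$  (last char: '$')
  sorted[3] = 0AAA1A0$020CB  (last char: 'B')
  sorted[4] = 0CB0AAA1A0$02  (last char: '2')
  sorted[5] = 1A0$020CB0AAA  (last char: 'A')
  sorted[6] = 20CB0AAA1A0$0  (last char: '0')
  sorted[7] = A0$020CB0AAA1  (last char: '1')
  sorted[8] = A1A0$020CB0AA  (last char: 'A')
  sorted[9] = AA1A0$020CB0A  (last char: 'A')
  sorted[10] = AAA1A0$020CB0  (last char: '0')
  sorted[11] = B0AAA1A0$020C  (last char: 'C')
  sorted[12] = CB0AAA1A0$020  (last char: '0')
Last column: 0A$B2A01AA0C0
Original string S is at sorted index 2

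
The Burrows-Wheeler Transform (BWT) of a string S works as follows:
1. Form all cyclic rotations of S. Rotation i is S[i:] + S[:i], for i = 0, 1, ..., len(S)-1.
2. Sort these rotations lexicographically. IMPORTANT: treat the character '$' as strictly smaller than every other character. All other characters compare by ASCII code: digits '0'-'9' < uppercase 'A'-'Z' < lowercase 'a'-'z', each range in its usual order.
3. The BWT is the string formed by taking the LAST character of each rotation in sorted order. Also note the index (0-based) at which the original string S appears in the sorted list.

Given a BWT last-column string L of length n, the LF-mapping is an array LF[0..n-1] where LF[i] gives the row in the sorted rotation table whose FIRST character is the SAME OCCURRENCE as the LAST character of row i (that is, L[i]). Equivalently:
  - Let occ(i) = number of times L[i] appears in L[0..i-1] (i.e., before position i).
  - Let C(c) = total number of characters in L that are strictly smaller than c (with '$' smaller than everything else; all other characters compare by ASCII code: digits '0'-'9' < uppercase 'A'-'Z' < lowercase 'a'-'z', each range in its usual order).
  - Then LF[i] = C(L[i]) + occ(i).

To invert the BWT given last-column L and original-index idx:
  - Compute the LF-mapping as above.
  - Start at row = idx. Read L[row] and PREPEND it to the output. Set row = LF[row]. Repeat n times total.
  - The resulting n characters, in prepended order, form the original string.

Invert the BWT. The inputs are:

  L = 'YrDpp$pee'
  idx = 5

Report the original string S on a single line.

LF mapping: 2 8 1 5 6 0 7 3 4
Walk LF starting at row 5, prepending L[row]:
  step 1: row=5, L[5]='$', prepend. Next row=LF[5]=0
  step 2: row=0, L[0]='Y', prepend. Next row=LF[0]=2
  step 3: row=2, L[2]='D', prepend. Next row=LF[2]=1
  step 4: row=1, L[1]='r', prepend. Next row=LF[1]=8
  step 5: row=8, L[8]='e', prepend. Next row=LF[8]=4
  step 6: row=4, L[4]='p', prepend. Next row=LF[4]=6
  step 7: row=6, L[6]='p', prepend. Next row=LF[6]=7
  step 8: row=7, L[7]='e', prepend. Next row=LF[7]=3
  step 9: row=3, L[3]='p', prepend. Next row=LF[3]=5
Reversed output: pepperDY$

Answer: pepperDY$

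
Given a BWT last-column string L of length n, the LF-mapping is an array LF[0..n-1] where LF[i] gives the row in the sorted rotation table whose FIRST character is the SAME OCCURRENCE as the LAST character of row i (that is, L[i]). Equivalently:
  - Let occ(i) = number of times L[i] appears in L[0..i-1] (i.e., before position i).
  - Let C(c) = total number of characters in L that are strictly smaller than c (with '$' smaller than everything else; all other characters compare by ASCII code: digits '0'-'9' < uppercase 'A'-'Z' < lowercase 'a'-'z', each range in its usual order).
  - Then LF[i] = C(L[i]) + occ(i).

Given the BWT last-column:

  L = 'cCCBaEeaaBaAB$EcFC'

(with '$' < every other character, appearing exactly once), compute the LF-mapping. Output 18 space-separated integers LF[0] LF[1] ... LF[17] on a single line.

Answer: 15 5 6 2 11 8 17 12 13 3 14 1 4 0 9 16 10 7

Derivation:
Char counts: '$':1, 'A':1, 'B':3, 'C':3, 'E':2, 'F':1, 'a':4, 'c':2, 'e':1
C (first-col start): C('$')=0, C('A')=1, C('B')=2, C('C')=5, C('E')=8, C('F')=10, C('a')=11, C('c')=15, C('e')=17
L[0]='c': occ=0, LF[0]=C('c')+0=15+0=15
L[1]='C': occ=0, LF[1]=C('C')+0=5+0=5
L[2]='C': occ=1, LF[2]=C('C')+1=5+1=6
L[3]='B': occ=0, LF[3]=C('B')+0=2+0=2
L[4]='a': occ=0, LF[4]=C('a')+0=11+0=11
L[5]='E': occ=0, LF[5]=C('E')+0=8+0=8
L[6]='e': occ=0, LF[6]=C('e')+0=17+0=17
L[7]='a': occ=1, LF[7]=C('a')+1=11+1=12
L[8]='a': occ=2, LF[8]=C('a')+2=11+2=13
L[9]='B': occ=1, LF[9]=C('B')+1=2+1=3
L[10]='a': occ=3, LF[10]=C('a')+3=11+3=14
L[11]='A': occ=0, LF[11]=C('A')+0=1+0=1
L[12]='B': occ=2, LF[12]=C('B')+2=2+2=4
L[13]='$': occ=0, LF[13]=C('$')+0=0+0=0
L[14]='E': occ=1, LF[14]=C('E')+1=8+1=9
L[15]='c': occ=1, LF[15]=C('c')+1=15+1=16
L[16]='F': occ=0, LF[16]=C('F')+0=10+0=10
L[17]='C': occ=2, LF[17]=C('C')+2=5+2=7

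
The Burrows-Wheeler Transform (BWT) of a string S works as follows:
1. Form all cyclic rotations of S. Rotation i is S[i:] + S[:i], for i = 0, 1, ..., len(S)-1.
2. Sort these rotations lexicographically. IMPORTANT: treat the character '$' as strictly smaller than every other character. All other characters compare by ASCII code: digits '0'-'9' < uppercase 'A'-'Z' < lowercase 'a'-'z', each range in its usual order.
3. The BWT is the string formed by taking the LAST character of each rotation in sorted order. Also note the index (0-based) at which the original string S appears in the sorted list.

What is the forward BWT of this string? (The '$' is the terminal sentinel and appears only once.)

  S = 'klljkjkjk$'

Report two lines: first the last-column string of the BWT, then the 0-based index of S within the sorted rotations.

Answer: kkkljjj$lk
7

Derivation:
All 10 rotations (rotation i = S[i:]+S[:i]):
  rot[0] = klljkjkjk$
  rot[1] = lljkjkjk$k
  rot[2] = ljkjkjk$kl
  rot[3] = jkjkjk$kll
  rot[4] = kjkjk$kllj
  rot[5] = jkjk$klljk
  rot[6] = kjk$klljkj
  rot[7] = jk$klljkjk
  rot[8] = k$klljkjkj
  rot[9] = $klljkjkjk
Sorted (with $ < everything):
  sorted[0] = $klljkjkjk  (last char: 'k')
  sorted[1] = jk$klljkjk  (last char: 'k')
  sorted[2] = jkjk$klljk  (last char: 'k')
  sorted[3] = jkjkjk$kll  (last char: 'l')
  sorted[4] = k$klljkjkj  (last char: 'j')
  sorted[5] = kjk$klljkj  (last char: 'j')
  sorted[6] = kjkjk$kllj  (last char: 'j')
  sorted[7] = klljkjkjk$  (last char: '$')
  sorted[8] = ljkjkjk$kl  (last char: 'l')
  sorted[9] = lljkjkjk$k  (last char: 'k')
Last column: kkkljjj$lk
Original string S is at sorted index 7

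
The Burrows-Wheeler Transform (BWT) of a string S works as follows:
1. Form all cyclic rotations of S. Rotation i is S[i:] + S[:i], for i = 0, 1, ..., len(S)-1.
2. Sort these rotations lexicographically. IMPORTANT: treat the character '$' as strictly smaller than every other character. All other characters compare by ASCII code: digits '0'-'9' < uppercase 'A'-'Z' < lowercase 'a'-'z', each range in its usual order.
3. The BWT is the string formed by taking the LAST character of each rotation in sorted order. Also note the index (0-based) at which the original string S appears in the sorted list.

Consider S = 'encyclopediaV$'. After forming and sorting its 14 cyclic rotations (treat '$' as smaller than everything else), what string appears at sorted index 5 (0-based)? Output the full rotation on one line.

All 14 rotations (rotation i = S[i:]+S[:i]):
  rot[0] = encyclopediaV$
  rot[1] = ncyclopediaV$e
  rot[2] = cyclopediaV$en
  rot[3] = yclopediaV$enc
  rot[4] = clopediaV$ency
  rot[5] = lopediaV$encyc
  rot[6] = opediaV$encycl
  rot[7] = pediaV$encyclo
  rot[8] = ediaV$encyclop
  rot[9] = diaV$encyclope
  rot[10] = iaV$encycloped
  rot[11] = aV$encyclopedi
  rot[12] = V$encyclopedia
  rot[13] = $encyclopediaV
Sorted (with $ < everything):
  sorted[0] = $encyclopediaV
  sorted[1] = V$encyclopedia
  sorted[2] = aV$encyclopedi
  sorted[3] = clopediaV$ency
  sorted[4] = cyclopediaV$en
  sorted[5] = diaV$encyclope
  sorted[6] = ediaV$encyclop
  sorted[7] = encyclopediaV$
  sorted[8] = iaV$encycloped
  sorted[9] = lopediaV$encyc
  sorted[10] = ncyclopediaV$e
  sorted[11] = opediaV$encycl
  sorted[12] = pediaV$encyclo
  sorted[13] = yclopediaV$enc
sorted[5] = diaV$encyclope

Answer: diaV$encyclope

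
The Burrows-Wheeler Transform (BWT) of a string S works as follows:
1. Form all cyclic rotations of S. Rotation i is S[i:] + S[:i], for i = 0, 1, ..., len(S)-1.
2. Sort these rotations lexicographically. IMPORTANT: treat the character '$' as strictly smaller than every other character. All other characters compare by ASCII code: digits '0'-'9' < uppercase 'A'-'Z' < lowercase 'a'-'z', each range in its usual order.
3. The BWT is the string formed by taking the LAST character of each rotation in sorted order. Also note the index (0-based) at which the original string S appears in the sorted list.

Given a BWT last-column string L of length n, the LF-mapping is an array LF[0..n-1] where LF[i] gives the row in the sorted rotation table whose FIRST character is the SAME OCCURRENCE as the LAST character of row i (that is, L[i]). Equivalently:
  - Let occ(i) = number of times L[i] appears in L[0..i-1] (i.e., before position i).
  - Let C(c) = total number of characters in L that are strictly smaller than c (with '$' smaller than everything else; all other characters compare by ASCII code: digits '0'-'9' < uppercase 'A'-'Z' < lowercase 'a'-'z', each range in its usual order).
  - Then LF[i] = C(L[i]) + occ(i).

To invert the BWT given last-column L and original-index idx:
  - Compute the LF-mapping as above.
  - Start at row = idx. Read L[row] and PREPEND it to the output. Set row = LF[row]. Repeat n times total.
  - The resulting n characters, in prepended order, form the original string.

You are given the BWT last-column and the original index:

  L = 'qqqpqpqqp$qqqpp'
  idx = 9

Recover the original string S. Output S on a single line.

LF mapping: 6 7 8 1 9 2 10 11 3 0 12 13 14 4 5
Walk LF starting at row 9, prepending L[row]:
  step 1: row=9, L[9]='$', prepend. Next row=LF[9]=0
  step 2: row=0, L[0]='q', prepend. Next row=LF[0]=6
  step 3: row=6, L[6]='q', prepend. Next row=LF[6]=10
  step 4: row=10, L[10]='q', prepend. Next row=LF[10]=12
  step 5: row=12, L[12]='q', prepend. Next row=LF[12]=14
  step 6: row=14, L[14]='p', prepend. Next row=LF[14]=5
  step 7: row=5, L[5]='p', prepend. Next row=LF[5]=2
  step 8: row=2, L[2]='q', prepend. Next row=LF[2]=8
  step 9: row=8, L[8]='p', prepend. Next row=LF[8]=3
  step 10: row=3, L[3]='p', prepend. Next row=LF[3]=1
  step 11: row=1, L[1]='q', prepend. Next row=LF[1]=7
  step 12: row=7, L[7]='q', prepend. Next row=LF[7]=11
  step 13: row=11, L[11]='q', prepend. Next row=LF[11]=13
  step 14: row=13, L[13]='p', prepend. Next row=LF[13]=4
  step 15: row=4, L[4]='q', prepend. Next row=LF[4]=9
Reversed output: qpqqqppqppqqqq$

Answer: qpqqqppqppqqqq$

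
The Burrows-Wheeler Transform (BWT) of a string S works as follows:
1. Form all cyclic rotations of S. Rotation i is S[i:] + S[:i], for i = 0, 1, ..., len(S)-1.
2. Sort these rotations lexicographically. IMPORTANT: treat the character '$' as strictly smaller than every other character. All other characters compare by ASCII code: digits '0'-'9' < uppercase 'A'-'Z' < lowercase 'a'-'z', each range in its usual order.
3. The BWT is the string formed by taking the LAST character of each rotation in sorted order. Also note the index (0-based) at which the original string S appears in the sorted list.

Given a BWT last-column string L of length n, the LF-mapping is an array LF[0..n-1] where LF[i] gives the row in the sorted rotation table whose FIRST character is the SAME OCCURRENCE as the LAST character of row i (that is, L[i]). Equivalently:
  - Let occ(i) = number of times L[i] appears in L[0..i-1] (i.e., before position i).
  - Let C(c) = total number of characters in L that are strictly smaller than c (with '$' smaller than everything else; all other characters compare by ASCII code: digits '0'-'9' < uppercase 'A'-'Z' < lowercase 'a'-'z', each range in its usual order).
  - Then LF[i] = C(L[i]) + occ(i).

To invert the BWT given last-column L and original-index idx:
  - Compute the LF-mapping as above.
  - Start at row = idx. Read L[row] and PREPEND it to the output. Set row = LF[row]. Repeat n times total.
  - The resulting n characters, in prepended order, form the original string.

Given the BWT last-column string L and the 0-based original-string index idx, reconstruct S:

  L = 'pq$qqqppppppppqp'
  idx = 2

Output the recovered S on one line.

LF mapping: 1 11 0 12 13 14 2 3 4 5 6 7 8 9 15 10
Walk LF starting at row 2, prepending L[row]:
  step 1: row=2, L[2]='$', prepend. Next row=LF[2]=0
  step 2: row=0, L[0]='p', prepend. Next row=LF[0]=1
  step 3: row=1, L[1]='q', prepend. Next row=LF[1]=11
  step 4: row=11, L[11]='p', prepend. Next row=LF[11]=7
  step 5: row=7, L[7]='p', prepend. Next row=LF[7]=3
  step 6: row=3, L[3]='q', prepend. Next row=LF[3]=12
  step 7: row=12, L[12]='p', prepend. Next row=LF[12]=8
  step 8: row=8, L[8]='p', prepend. Next row=LF[8]=4
  step 9: row=4, L[4]='q', prepend. Next row=LF[4]=13
  step 10: row=13, L[13]='p', prepend. Next row=LF[13]=9
  step 11: row=9, L[9]='p', prepend. Next row=LF[9]=5
  step 12: row=5, L[5]='q', prepend. Next row=LF[5]=14
  step 13: row=14, L[14]='q', prepend. Next row=LF[14]=15
  step 14: row=15, L[15]='p', prepend. Next row=LF[15]=10
  step 15: row=10, L[10]='p', prepend. Next row=LF[10]=6
  step 16: row=6, L[6]='p', prepend. Next row=LF[6]=2
Reversed output: pppqqppqppqppqp$

Answer: pppqqppqppqppqp$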